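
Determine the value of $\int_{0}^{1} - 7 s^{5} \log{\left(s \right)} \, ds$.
$\frac{7}{36}$

Consider the simpler parametrised integral
$$J(a) = \int_{0}^{1} - 7 s^{a} \, ds = - \frac{7}{a + 1}.$$

Differentiating under the integral sign brings down a factor of $\ln s$:
$$\frac{dJ}{da} = \int_{0}^{1} - 7 s^{a} \log{\left(s \right)} \, ds = \frac{7}{\left(a + 1\right)^{2}}.$$

The integral on the left is $I$, so $I = \frac{7}{\left(a + 1\right)^{2}}$.

Setting $a = 5$:
$$I = \frac{7}{36}.$$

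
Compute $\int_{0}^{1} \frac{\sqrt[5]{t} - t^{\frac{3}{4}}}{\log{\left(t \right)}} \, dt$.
$\log{\left(\frac{24}{35} \right)}$

Introduce a parameter $a$ in the exponent: let $I(a) = \int_{0}^{1} \frac{- t^{\frac{3}{4}} + t^{a}}{\log{\left(t \right)}} \, dt$.

Since $\dfrac{\partial}{\partial a}\,t^{a} = t^{a} \ln t$, the $\ln t$ in the denominator cancels and
$$\frac{dI}{da} = \int_{0}^{1} t^{a} \, dt = \left[\frac{t^{a+1}}{a+1}\right]_0^1 = \frac{1}{a + 1}.$$

Integrating with respect to $a$ gives $I(a) = \log{\left(\frac{4 a}{7} + \frac{4}{7} \right)} + C$.

At $a = \frac{3}{4}$ the integrand is identically $0$, so $I(\frac{3}{4}) = 0$. The closed form gives $0$, hence $C = 0$.

Setting $a = \frac{1}{5}$:
$$I = \log{\left(\frac{24}{35} \right)}.$$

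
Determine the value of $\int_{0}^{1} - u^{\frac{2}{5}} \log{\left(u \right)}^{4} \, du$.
$- \frac{75000}{16807}$

Consider the simpler parametrised integral
$$J(a) = \int_{0}^{1} - u^{a} \, du = - \frac{1}{a + 1}.$$

Differentiating under the integral sign brings down a factor of $\ln u$:
$$\frac{dJ}{da} = \int_{0}^{1} - u^{a} \log{\left(u \right)} \, du = \frac{1}{\left(a + 1\right)^{2}}.$$

Repeating $4$ times in total — each differentiation brings down another $\ln u$ — gives
$$\frac{d^{4}J}{da^{4}} = \int_{0}^{1} - u^{a} \log{\left(u \right)}^{4} \, du = - \frac{24}{\left(a + 1\right)^{5}},$$
and the integrand here is exactly the target integrand, so $I = - \frac{24}{\left(a + 1\right)^{5}}$.

Setting $a = \frac{2}{5}$:
$$I = - \frac{75000}{16807}.$$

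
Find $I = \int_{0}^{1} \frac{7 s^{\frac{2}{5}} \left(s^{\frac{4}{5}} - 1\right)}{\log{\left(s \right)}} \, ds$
$- \log{\left(\frac{823543}{19487171} \right)}$

Consider the one-parameter family: let $I(a) = \int_{0}^{1} \frac{7 \left(s^{\frac{6}{5}} - s^{a}\right)}{\log{\left(s \right)}} \, ds$.

Since $\dfrac{\partial}{\partial a}\,s^{a} = s^{a} \ln s$, the $\ln s$ in the denominator cancels and
$$\frac{dI}{da} = \int_{0}^{1} -7 s^{a} \, ds = -7 \left[\frac{s^{a+1}}{a+1}\right]_0^1 = - \frac{7}{a + 1}.$$

Integrating with respect to $a$ gives $I(a) = - \log{\left(\frac{78125 \left(a + 1\right)^{7}}{19487171} \right)} + C$.

At $a = \frac{6}{5}$ the integrand is identically $0$, so $I(\frac{6}{5}) = 0$. The closed form gives $0$, hence $C = 0$.

Setting $a = \frac{2}{5}$:
$$I = - \log{\left(\frac{823543}{19487171} \right)}.$$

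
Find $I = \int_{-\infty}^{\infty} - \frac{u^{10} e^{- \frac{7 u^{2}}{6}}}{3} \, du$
$- \frac{10935 \sqrt{42} \sqrt{\pi}}{16807}$

Start from the elementary integral
$$J(a) = \int_{-\infty}^{\infty} - \frac{e^{- a u^{2}}}{3} \, du = - \frac{\sqrt{\pi}}{3 \sqrt{a}}.$$

Differentiating under the integral sign brings down a factor of $(-u^2)$:
$$\frac{dJ}{da} = \int_{-\infty}^{\infty} \frac{u^{2} e^{- a u^{2}}}{3} \, du = \frac{\sqrt{\pi}}{6 a^{\frac{3}{2}}}.$$

Repeating $5$ times in total — each differentiation brings down another $(-u^2)$ — gives
$$\frac{d^{5}J}{da^{5}} = \int_{-\infty}^{\infty} \frac{u^{10} e^{- a u^{2}}}{3} \, du = \frac{315 \sqrt{\pi}}{32 a^{\frac{11}{2}}},$$
and the integrand here is $(-1)^{5}$ times the target integrand, so $I = (-1)^{5}\,\frac{d^{5}J}{da^{5}} = - \frac{315 \sqrt{\pi}}{32 a^{\frac{11}{2}}}$.

Setting $a = \frac{7}{6}$:
$$I = - \frac{10935 \sqrt{42} \sqrt{\pi}}{16807}.$$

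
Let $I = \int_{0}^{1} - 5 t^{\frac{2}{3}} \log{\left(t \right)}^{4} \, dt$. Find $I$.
$- \frac{5832}{625}$

Start from the elementary integral
$$J(a) = \int_{0}^{1} - 5 t^{a} \, dt = - \frac{5}{a + 1}.$$

Differentiating under the integral sign brings down a factor of $\ln t$:
$$\frac{dJ}{da} = \int_{0}^{1} - 5 t^{a} \log{\left(t \right)} \, dt = \frac{5}{\left(a + 1\right)^{2}}.$$

Repeating $4$ times in total — each differentiation brings down another $\ln t$ — gives
$$\frac{d^{4}J}{da^{4}} = \int_{0}^{1} - 5 t^{a} \log{\left(t \right)}^{4} \, dt = - \frac{120}{\left(a + 1\right)^{5}},$$
and the integrand here is exactly the target integrand, so $I = - \frac{120}{\left(a + 1\right)^{5}}$.

Setting $a = \frac{2}{3}$:
$$I = - \frac{5832}{625}.$$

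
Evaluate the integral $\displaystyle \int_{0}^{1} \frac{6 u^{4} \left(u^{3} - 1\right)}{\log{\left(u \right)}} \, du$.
$- \log{\left(\frac{15625}{262144} \right)}$

Introduce a parameter $a$ in the exponent: let $I(a) = \int_{0}^{1} \frac{6 \left(u^{7} - u^{a}\right)}{\log{\left(u \right)}} \, du$.

Since $\dfrac{\partial}{\partial a}\,u^{a} = u^{a} \ln u$, the $\ln u$ in the denominator cancels and
$$\frac{dI}{da} = \int_{0}^{1} -6 u^{a} \, du = -6 \left[\frac{u^{a+1}}{a+1}\right]_0^1 = - \frac{6}{a + 1}.$$

Integrating with respect to $a$ gives $I(a) = - \log{\left(\frac{\left(a + 1\right)^{6}}{262144} \right)} + C$.

At $a = 7$ the integrand is identically $0$, so $I(7) = 0$. The closed form gives $0$, hence $C = 0$.

Setting $a = 4$:
$$I = - \log{\left(\frac{15625}{262144} \right)}.$$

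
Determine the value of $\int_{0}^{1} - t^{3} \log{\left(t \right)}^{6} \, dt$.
$- \frac{45}{1024}$

Start from the elementary integral
$$J(a) = \int_{0}^{1} - t^{a} \, dt = - \frac{1}{a + 1}.$$

Differentiating under the integral sign brings down a factor of $\ln t$:
$$\frac{dJ}{da} = \int_{0}^{1} - t^{a} \log{\left(t \right)} \, dt = \frac{1}{\left(a + 1\right)^{2}}.$$

Repeating $6$ times in total — each differentiation brings down another $\ln t$ — gives
$$\frac{d^{6}J}{da^{6}} = \int_{0}^{1} - t^{a} \log{\left(t \right)}^{6} \, dt = - \frac{720}{\left(a + 1\right)^{7}},$$
and the integrand here is exactly the target integrand, so $I = - \frac{720}{\left(a + 1\right)^{7}}$.

Setting $a = 3$:
$$I = - \frac{45}{1024}.$$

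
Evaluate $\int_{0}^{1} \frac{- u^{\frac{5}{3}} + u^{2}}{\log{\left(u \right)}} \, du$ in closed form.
$\log{\left(\frac{9}{8} \right)}$

Consider the one-parameter family: let $I(a) = \int_{0}^{1} \frac{- u^{\frac{5}{3}} + u^{a}}{\log{\left(u \right)}} \, du$.

Since $\dfrac{\partial}{\partial a}\,u^{a} = u^{a} \ln u$, the $\ln u$ in the denominator cancels and
$$\frac{dI}{da} = \int_{0}^{1} u^{a} \, du = \left[\frac{u^{a+1}}{a+1}\right]_0^1 = \frac{1}{a + 1}.$$

Integrating with respect to $a$ gives $I(a) = \log{\left(\frac{3 a}{8} + \frac{3}{8} \right)} + C$.

At $a = \frac{5}{3}$ the integrand is identically $0$, so $I(\frac{5}{3}) = 0$. The closed form gives $0$, hence $C = 0$.

Setting $a = 2$:
$$I = \log{\left(\frac{9}{8} \right)}.$$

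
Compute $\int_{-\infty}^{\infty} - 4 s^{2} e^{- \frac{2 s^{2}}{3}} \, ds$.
$- \frac{3 \sqrt{6} \sqrt{\pi}}{2}$

Begin with the known integral
$$J(a) = \int_{-\infty}^{\infty} - 4 e^{- a s^{2}} \, ds = - \frac{4 \sqrt{\pi}}{\sqrt{a}}.$$

Differentiating under the integral sign brings down a factor of $(-s^2)$:
$$\frac{dJ}{da} = \int_{-\infty}^{\infty} 4 s^{2} e^{- a s^{2}} \, ds = \frac{2 \sqrt{\pi}}{a^{\frac{3}{2}}}.$$

The integral on the left is $-I$, so $I = - \frac{2 \sqrt{\pi}}{a^{\frac{3}{2}}}$.

Setting $a = \frac{2}{3}$:
$$I = - \frac{3 \sqrt{6} \sqrt{\pi}}{2}.$$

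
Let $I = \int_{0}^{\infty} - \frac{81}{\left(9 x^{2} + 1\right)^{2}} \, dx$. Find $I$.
$- \frac{27 \pi}{4}$

Recall the elementary integral
$$J(a) = \int_{0}^{\infty} - \frac{1}{a^{2} + x^{2}} \, dx = - \frac{\pi}{2 a}.$$

Differentiating under the integral sign with respect to $a$,
$$\frac{dJ}{da} = \int_{0}^{\infty} \frac{2 a}{\left(a^{2} + x^{2}\right)^{2}} \, dx = \frac{\pi}{2 a^{2}},$$
so $\int_{0}^{\infty} - \frac{1}{\left(a^{2} + x^{2}\right)^{2}} \, dx = - \frac{\pi}{4 a^{3}}$.

Setting $a = \frac{1}{3}$:
$$I = - \frac{27 \pi}{4}.$$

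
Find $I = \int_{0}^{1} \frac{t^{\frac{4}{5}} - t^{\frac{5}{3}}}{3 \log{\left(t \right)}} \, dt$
$\log{\left(\frac{3 \cdot 5^{\frac{2}{3}}}{10} \right)}$

Replace the exponent $\frac{4}{5}$ by a parameter $a$: let $I(a) = \int_{0}^{1} \frac{- t^{\frac{5}{3}} + t^{a}}{3 \log{\left(t \right)}} \, dt$.

Since $\dfrac{\partial}{\partial a}\,t^{a} = t^{a} \ln t$, the $\ln t$ in the denominator cancels and
$$\frac{dI}{da} = \int_{0}^{1} \frac{1}{3} t^{a} \, dt = \frac{1}{3} \left[\frac{t^{a+1}}{a+1}\right]_0^1 = \frac{1}{3 \left(a + 1\right)}.$$

Integrating with respect to $a$ gives $I(a) = \frac{\log{\left(a + 1 \right)}}{3} - \log{\left(2 \right)} + \frac{\log{\left(3 \right)}}{3} + C$.

At $a = \frac{5}{3}$ the integrand is identically $0$, so $I(\frac{5}{3}) = 0$. The closed form gives $0$, hence $C = 0$.

Setting $a = \frac{4}{5}$:
$$I = \log{\left(\frac{3 \cdot 5^{\frac{2}{3}}}{10} \right)}.$$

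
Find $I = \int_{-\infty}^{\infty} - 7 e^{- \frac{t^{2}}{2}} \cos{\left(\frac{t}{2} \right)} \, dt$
$- \frac{7 \sqrt{2} \sqrt{\pi}}{e^{\frac{1}{8}}}$

Let $b$ denote the cosine frequency and define $I(b) = \int_{-\infty}^{\infty} - 7 e^{- \frac{t^{2}}{2}} \cos{\left(b t \right)} \, dt$.

Differentiating under the integral sign,
$$I'(b) = \int_{-\infty}^{\infty} 7 t e^{- \frac{t^{2}}{2}} \sin{\left(b t \right)} \, dt.$$

Integrate $\int_{-\infty}^{\infty} t \sin(b t)\, e^{- \frac{t^{2}}{2}}\, dt$ by parts with $u = \sin(b t)$ and $dv = t\, e^{- \frac{t^{2}}{2}}\, dt$, giving $v = - e^{- \frac{t^{2}}{2}}$. The boundary term vanishes and
$$\int_{-\infty}^{\infty} t \sin(b t)\, e^{- \frac{t^{2}}{2}}\, dt = b \int_{-\infty}^{\infty} \cos(b t)\, e^{- \frac{t^{2}}{2}}\, dt,$$
so $I'(b) = - b\, I(b)$.

This is a separable first-order ODE; solving with the initial condition $I(0) = \int_{-\infty}^{\infty} - 7 e^{- \frac{t^{2}}{2}}\,dt = - 7 \sqrt{2} \sqrt{\pi}$ gives
$$I(b) = - 7 \sqrt{2} \sqrt{\pi} e^{- \frac{b^{2}}{2}}.$$

Setting $b = \frac{1}{2}$:
$$I = - \frac{7 \sqrt{2} \sqrt{\pi}}{e^{\frac{1}{8}}}.$$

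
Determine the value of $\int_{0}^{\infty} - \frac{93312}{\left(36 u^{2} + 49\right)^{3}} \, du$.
$- \frac{2916 \pi}{16807}$

Start from the standard arctangent integral
$$J(a) = \int_{0}^{\infty} - \frac{2}{a^{2} + u^{2}} \, du = - \frac{\pi}{a}.$$

Differentiating under the integral sign with respect to $a$,
$$\frac{dJ}{da} = \int_{0}^{\infty} \frac{4 a}{\left(a^{2} + u^{2}\right)^{2}} \, du = \frac{\pi}{a^{2}},$$
so $\int_{0}^{\infty} - \frac{2}{\left(a^{2} + u^{2}\right)^{2}} \, du = - \frac{\pi}{2 a^{3}}$.

Repeating — each differentiation of $1/(u^2+a^2)^j$ produces $-2ja/(u^2+a^2)^{j+1}$ — and dividing through by $-2ja$ at each step yields, after $2$ differentiations in total,
$$\int_{0}^{\infty} - \frac{2}{\left(a^{2} + u^{2}\right)^{3}} \, du = - \frac{3 \pi}{8 a^{5}}.$$

Setting $a = \frac{7}{6}$:
$$I = - \frac{2916 \pi}{16807}.$$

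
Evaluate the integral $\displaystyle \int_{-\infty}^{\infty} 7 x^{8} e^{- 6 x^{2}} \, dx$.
$\frac{245 \sqrt{6} \sqrt{\pi}}{41472}$

Consider the simpler parametrised integral
$$J(a) = \int_{-\infty}^{\infty} 7 e^{- a x^{2}} \, dx = \frac{7 \sqrt{\pi}}{\sqrt{a}}.$$

Differentiating under the integral sign brings down a factor of $(-x^2)$:
$$\frac{dJ}{da} = \int_{-\infty}^{\infty} - 7 x^{2} e^{- a x^{2}} \, dx = - \frac{7 \sqrt{\pi}}{2 a^{\frac{3}{2}}}.$$

Repeating $4$ times in total — each differentiation brings down another $(-x^2)$ — gives
$$\frac{d^{4}J}{da^{4}} = \int_{-\infty}^{\infty} 7 x^{8} e^{- a x^{2}} \, dx = \frac{735 \sqrt{\pi}}{16 a^{\frac{9}{2}}},$$
and the integrand here is exactly the target integrand, so $I = \frac{735 \sqrt{\pi}}{16 a^{\frac{9}{2}}}$.

Setting $a = 6$:
$$I = \frac{245 \sqrt{6} \sqrt{\pi}}{41472}.$$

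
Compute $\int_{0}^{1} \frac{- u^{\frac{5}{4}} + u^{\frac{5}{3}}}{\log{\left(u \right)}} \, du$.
$\log{\left(\frac{32}{27} \right)}$

Introduce a parameter $a$ in the exponent: let $I(a) = \int_{0}^{1} \frac{- u^{\frac{5}{4}} + u^{a}}{\log{\left(u \right)}} \, du$.

Since $\dfrac{\partial}{\partial a}\,u^{a} = u^{a} \ln u$, the $\ln u$ in the denominator cancels and
$$\frac{dI}{da} = \int_{0}^{1} u^{a} \, du = \left[\frac{u^{a+1}}{a+1}\right]_0^1 = \frac{1}{a + 1}.$$

Integrating with respect to $a$ gives $I(a) = \log{\left(\frac{4 a}{9} + \frac{4}{9} \right)} + C$.

At $a = \frac{5}{4}$ the integrand is identically $0$, so $I(\frac{5}{4}) = 0$. The closed form gives $0$, hence $C = 0$.

Setting $a = \frac{5}{3}$:
$$I = \log{\left(\frac{32}{27} \right)}.$$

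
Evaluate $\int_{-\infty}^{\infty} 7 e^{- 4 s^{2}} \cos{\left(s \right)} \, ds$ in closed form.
$\frac{7 \sqrt{\pi}}{2 e^{\frac{1}{16}}}$

Define $I(b) = \int_{-\infty}^{\infty} 7 e^{- 4 s^{2}} \cos{\left(b s \right)} \, ds$.

Differentiating under the integral sign,
$$I'(b) = \int_{-\infty}^{\infty} - 7 s e^{- 4 s^{2}} \sin{\left(b s \right)} \, ds.$$

Integrate $\int_{-\infty}^{\infty} s \sin(b s)\, e^{- 4 s^{2}}\, ds$ by parts with $u = \sin(b s)$ and $dv = s\, e^{- 4 s^{2}}\, ds$, giving $v = - \frac{e^{- 4 s^{2}}}{8}$. The boundary term vanishes and
$$\int_{-\infty}^{\infty} s \sin(b s)\, e^{- 4 s^{2}}\, ds = \frac{b}{8} \int_{-\infty}^{\infty} \cos(b s)\, e^{- 4 s^{2}}\, ds,$$
so $I'(b) = - \frac{b}{8}\, I(b)$.

This is a separable first-order ODE; solving with the initial condition $I(0) = \int_{-\infty}^{\infty} 7 e^{- 4 s^{2}}\,ds = \frac{7 \sqrt{\pi}}{2}$ gives
$$I(b) = \frac{7 \sqrt{\pi} e^{- \frac{b^{2}}{16}}}{2}.$$

Setting $b = 1$:
$$I = \frac{7 \sqrt{\pi}}{2 e^{\frac{1}{16}}}.$$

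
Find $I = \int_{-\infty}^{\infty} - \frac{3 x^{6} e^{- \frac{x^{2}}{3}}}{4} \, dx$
$- \frac{1215 \sqrt{3} \sqrt{\pi}}{32}$

Begin with the known integral
$$J(a) = \int_{-\infty}^{\infty} - \frac{3 e^{- a x^{2}}}{4} \, dx = - \frac{3 \sqrt{\pi}}{4 \sqrt{a}}.$$

Differentiating under the integral sign brings down a factor of $(-x^2)$:
$$\frac{dJ}{da} = \int_{-\infty}^{\infty} \frac{3 x^{2} e^{- a x^{2}}}{4} \, dx = \frac{3 \sqrt{\pi}}{8 a^{\frac{3}{2}}}.$$

Repeating $3$ times in total — each differentiation brings down another $(-x^2)$ — gives
$$\frac{d^{3}J}{da^{3}} = \int_{-\infty}^{\infty} \frac{3 x^{6} e^{- a x^{2}}}{4} \, dx = \frac{45 \sqrt{\pi}}{32 a^{\frac{7}{2}}},$$
and the integrand here is $(-1)^{3}$ times the target integrand, so $I = (-1)^{3}\,\frac{d^{3}J}{da^{3}} = - \frac{45 \sqrt{\pi}}{32 a^{\frac{7}{2}}}$.

Setting $a = \frac{1}{3}$:
$$I = - \frac{1215 \sqrt{3} \sqrt{\pi}}{32}.$$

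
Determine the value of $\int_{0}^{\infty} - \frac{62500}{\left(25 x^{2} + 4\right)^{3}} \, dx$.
$- \frac{9375 \pi}{128}$

Start from the standard arctangent integral
$$J(a) = \int_{0}^{\infty} - \frac{4}{a^{2} + x^{2}} \, dx = - \frac{2 \pi}{a}.$$

Differentiating under the integral sign with respect to $a$,
$$\frac{dJ}{da} = \int_{0}^{\infty} \frac{8 a}{\left(a^{2} + x^{2}\right)^{2}} \, dx = \frac{2 \pi}{a^{2}},$$
so $\int_{0}^{\infty} - \frac{4}{\left(a^{2} + x^{2}\right)^{2}} \, dx = - \frac{\pi}{a^{3}}$.

Repeating — each differentiation of $1/(x^2+a^2)^j$ produces $-2ja/(x^2+a^2)^{j+1}$ — and dividing through by $-2ja$ at each step yields, after $2$ differentiations in total,
$$\int_{0}^{\infty} - \frac{4}{\left(a^{2} + x^{2}\right)^{3}} \, dx = - \frac{3 \pi}{4 a^{5}}.$$

Setting $a = \frac{2}{5}$:
$$I = - \frac{9375 \pi}{128}.$$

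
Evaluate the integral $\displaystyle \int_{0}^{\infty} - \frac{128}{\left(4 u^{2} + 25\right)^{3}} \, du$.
$- \frac{12 \pi}{3125}$

Start from the standard arctangent integral
$$J(a) = \int_{0}^{\infty} - \frac{2}{a^{2} + u^{2}} \, du = - \frac{\pi}{a}.$$

Differentiating under the integral sign with respect to $a$,
$$\frac{dJ}{da} = \int_{0}^{\infty} \frac{4 a}{\left(a^{2} + u^{2}\right)^{2}} \, du = \frac{\pi}{a^{2}},$$
so $\int_{0}^{\infty} - \frac{2}{\left(a^{2} + u^{2}\right)^{2}} \, du = - \frac{\pi}{2 a^{3}}$.

Repeating — each differentiation of $1/(u^2+a^2)^j$ produces $-2ja/(u^2+a^2)^{j+1}$ — and dividing through by $-2ja$ at each step yields, after $2$ differentiations in total,
$$\int_{0}^{\infty} - \frac{2}{\left(a^{2} + u^{2}\right)^{3}} \, du = - \frac{3 \pi}{8 a^{5}}.$$

Setting $a = \frac{5}{2}$:
$$I = - \frac{12 \pi}{3125}.$$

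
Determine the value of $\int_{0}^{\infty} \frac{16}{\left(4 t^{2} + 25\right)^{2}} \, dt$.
$\frac{2 \pi}{125}$

Recall the elementary integral
$$J(a) = \int_{0}^{\infty} \frac{1}{a^{2} + t^{2}} \, dt = \frac{\pi}{2 a}.$$

Differentiating under the integral sign with respect to $a$,
$$\frac{dJ}{da} = \int_{0}^{\infty} - \frac{2 a}{\left(a^{2} + t^{2}\right)^{2}} \, dt = - \frac{\pi}{2 a^{2}},$$
so $\int_{0}^{\infty} \frac{1}{\left(a^{2} + t^{2}\right)^{2}} \, dt = \frac{\pi}{4 a^{3}}$.

Setting $a = \frac{5}{2}$:
$$I = \frac{2 \pi}{125}.$$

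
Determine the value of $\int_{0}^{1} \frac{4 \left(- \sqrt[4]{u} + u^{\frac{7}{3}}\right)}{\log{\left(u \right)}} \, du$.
$- \log{\left(\frac{81}{4096} \right)}$

Consider the one-parameter family: let $I(a) = \int_{0}^{1} \frac{4 \left(u^{\frac{7}{3}} - u^{a}\right)}{\log{\left(u \right)}} \, du$.

Since $\dfrac{\partial}{\partial a}\,u^{a} = u^{a} \ln u$, the $\ln u$ in the denominator cancels and
$$\frac{dI}{da} = \int_{0}^{1} -4 u^{a} \, du = -4 \left[\frac{u^{a+1}}{a+1}\right]_0^1 = - \frac{4}{a + 1}.$$

Integrating with respect to $a$ gives $I(a) = - \log{\left(\frac{81 \left(a + 1\right)^{4}}{10000} \right)} + C$.

At $a = \frac{7}{3}$ the integrand is identically $0$, so $I(\frac{7}{3}) = 0$. The closed form gives $0$, hence $C = 0$.

Setting $a = \frac{1}{4}$:
$$I = - \log{\left(\frac{81}{4096} \right)}.$$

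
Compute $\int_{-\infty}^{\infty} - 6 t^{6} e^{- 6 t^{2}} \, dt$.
$- \frac{5 \sqrt{6} \sqrt{\pi}}{576}$

Consider the simpler parametrised integral
$$J(a) = \int_{-\infty}^{\infty} - 6 e^{- a t^{2}} \, dt = - \frac{6 \sqrt{\pi}}{\sqrt{a}}.$$

Differentiating under the integral sign brings down a factor of $(-t^2)$:
$$\frac{dJ}{da} = \int_{-\infty}^{\infty} 6 t^{2} e^{- a t^{2}} \, dt = \frac{3 \sqrt{\pi}}{a^{\frac{3}{2}}}.$$

Repeating $3$ times in total — each differentiation brings down another $(-t^2)$ — gives
$$\frac{d^{3}J}{da^{3}} = \int_{-\infty}^{\infty} 6 t^{6} e^{- a t^{2}} \, dt = \frac{45 \sqrt{\pi}}{4 a^{\frac{7}{2}}},$$
and the integrand here is $(-1)^{3}$ times the target integrand, so $I = (-1)^{3}\,\frac{d^{3}J}{da^{3}} = - \frac{45 \sqrt{\pi}}{4 a^{\frac{7}{2}}}$.

Setting $a = 6$:
$$I = - \frac{5 \sqrt{6} \sqrt{\pi}}{576}.$$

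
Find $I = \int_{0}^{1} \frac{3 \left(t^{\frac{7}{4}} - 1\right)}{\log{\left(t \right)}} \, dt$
$\log{\left(\frac{1331}{64} \right)}$

Replace the exponent $\frac{7}{4}$ by a parameter $a$: let $I(a) = \int_{0}^{1} \frac{3 \left(t^{a} - 1\right)}{\log{\left(t \right)}} \, dt$.

Since $\dfrac{\partial}{\partial a}\,t^{a} = t^{a} \ln t$, the $\ln t$ in the denominator cancels and
$$\frac{dI}{da} = \int_{0}^{1} 3 t^{a} \, dt = 3 \left[\frac{t^{a+1}}{a+1}\right]_0^1 = \frac{3}{a + 1}.$$

Integrating with respect to $a$ gives $I(a) = 3 \log{\left(a + 1 \right)} + C$.

At $a = 0$ the integrand is identically $0$, so $I(0) = 0$. The closed form gives $0$, hence $C = 0$.

Setting $a = \frac{7}{4}$:
$$I = \log{\left(\frac{1331}{64} \right)}.$$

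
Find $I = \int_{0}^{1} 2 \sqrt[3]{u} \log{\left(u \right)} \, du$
$- \frac{9}{8}$

Consider the simpler parametrised integral
$$J(a) = \int_{0}^{1} 2 u^{a} \, du = \frac{2}{a + 1}.$$

Differentiating under the integral sign brings down a factor of $\ln u$:
$$\frac{dJ}{da} = \int_{0}^{1} 2 u^{a} \log{\left(u \right)} \, du = - \frac{2}{\left(a + 1\right)^{2}}.$$

The integral on the left is $I$, so $I = - \frac{2}{\left(a + 1\right)^{2}}$.

Setting $a = \frac{1}{3}$:
$$I = - \frac{9}{8}.$$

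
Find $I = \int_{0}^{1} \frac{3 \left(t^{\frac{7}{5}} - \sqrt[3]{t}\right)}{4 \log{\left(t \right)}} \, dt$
$- \frac{3 \log{\left(5 \right)}}{4} + \frac{3 \log{\left(3 \right)}}{2}$

Replace the exponent $\frac{1}{3}$ by a parameter $a$: let $I(a) = \int_{0}^{1} \frac{3 \left(t^{\frac{7}{5}} - t^{a}\right)}{4 \log{\left(t \right)}} \, dt$.

Since $\dfrac{\partial}{\partial a}\,t^{a} = t^{a} \ln t$, the $\ln t$ in the denominator cancels and
$$\frac{dI}{da} = \int_{0}^{1} - \frac{3}{4} t^{a} \, dt = - \frac{3}{4} \left[\frac{t^{a+1}}{a+1}\right]_0^1 = - \frac{3}{4 a + 4}.$$

Integrating with respect to $a$ gives $I(a) = - \frac{3 \log{\left(a + 1 \right)}}{4} - \frac{3 \log{\left(5 \right)}}{4} + \frac{3 \log{\left(12 \right)}}{4} + C$.

At $a = \frac{7}{5}$ the integrand is identically $0$, so $I(\frac{7}{5}) = 0$. The closed form gives $0$, hence $C = 0$.

Setting $a = \frac{1}{3}$:
$$I = - \frac{3 \log{\left(5 \right)}}{4} + \frac{3 \log{\left(3 \right)}}{2}.$$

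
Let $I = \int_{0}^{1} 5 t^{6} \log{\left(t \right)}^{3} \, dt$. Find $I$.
$- \frac{30}{2401}$

Begin with the known integral
$$J(a) = \int_{0}^{1} 5 t^{a} \, dt = \frac{5}{a + 1}.$$

Differentiating under the integral sign brings down a factor of $\ln t$:
$$\frac{dJ}{da} = \int_{0}^{1} 5 t^{a} \log{\left(t \right)} \, dt = - \frac{5}{\left(a + 1\right)^{2}}.$$

Repeating $3$ times in total — each differentiation brings down another $\ln t$ — gives
$$\frac{d^{3}J}{da^{3}} = \int_{0}^{1} 5 t^{a} \log{\left(t \right)}^{3} \, dt = - \frac{30}{\left(a + 1\right)^{4}},$$
and the integrand here is exactly the target integrand, so $I = - \frac{30}{\left(a + 1\right)^{4}}$.

Setting $a = 6$:
$$I = - \frac{30}{2401}.$$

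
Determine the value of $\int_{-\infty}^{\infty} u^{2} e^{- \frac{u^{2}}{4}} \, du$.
$4 \sqrt{\pi}$

Begin with the known integral
$$J(a) = \int_{-\infty}^{\infty} e^{- a u^{2}} \, du = \frac{\sqrt{\pi}}{\sqrt{a}}.$$

Differentiating under the integral sign brings down a factor of $(-u^2)$:
$$\frac{dJ}{da} = \int_{-\infty}^{\infty} - u^{2} e^{- a u^{2}} \, du = - \frac{\sqrt{\pi}}{2 a^{\frac{3}{2}}}.$$

The integral on the left is $-I$, so $I = \frac{\sqrt{\pi}}{2 a^{\frac{3}{2}}}$.

Setting $a = \frac{1}{4}$:
$$I = 4 \sqrt{\pi}.$$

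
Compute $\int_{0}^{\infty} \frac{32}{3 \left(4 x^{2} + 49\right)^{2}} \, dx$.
$\frac{4 \pi}{1029}$

Begin with the known result
$$J(a) = \int_{0}^{\infty} \frac{2}{3 \left(a^{2} + x^{2}\right)} \, dx = \frac{\pi}{3 a}.$$

Differentiating under the integral sign with respect to $a$,
$$\frac{dJ}{da} = \int_{0}^{\infty} - \frac{4 a}{3 \left(a^{2} + x^{2}\right)^{2}} \, dx = - \frac{\pi}{3 a^{2}},$$
so $\int_{0}^{\infty} \frac{2}{3 \left(a^{2} + x^{2}\right)^{2}} \, dx = \frac{\pi}{6 a^{3}}$.

Setting $a = \frac{7}{2}$:
$$I = \frac{4 \pi}{1029}.$$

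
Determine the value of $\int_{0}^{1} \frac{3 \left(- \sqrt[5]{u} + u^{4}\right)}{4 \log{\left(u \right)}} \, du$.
$- \frac{3 \log{\left(6 \right)}}{4} + \frac{3 \log{\left(5 \right)}}{2}$

Introduce a parameter $a$ in the exponent: let $I(a) = \int_{0}^{1} \frac{3 \left(u^{4} - u^{a}\right)}{4 \log{\left(u \right)}} \, du$.

Since $\dfrac{\partial}{\partial a}\,u^{a} = u^{a} \ln u$, the $\ln u$ in the denominator cancels and
$$\frac{dI}{da} = \int_{0}^{1} - \frac{3}{4} u^{a} \, du = - \frac{3}{4} \left[\frac{u^{a+1}}{a+1}\right]_0^1 = - \frac{3}{4 a + 4}.$$

Integrating with respect to $a$ gives $I(a) = - \frac{3 \log{\left(a + 1 \right)}}{4} + \frac{3 \log{\left(5 \right)}}{4} + C$.

At $a = 4$ the integrand is identically $0$, so $I(4) = 0$. The closed form gives $0$, hence $C = 0$.

Setting $a = \frac{1}{5}$:
$$I = - \frac{3 \log{\left(6 \right)}}{4} + \frac{3 \log{\left(5 \right)}}{2}.$$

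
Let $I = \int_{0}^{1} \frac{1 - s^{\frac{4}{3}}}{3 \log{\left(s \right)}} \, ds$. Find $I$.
$- \frac{\log{\left(7 \right)}}{3} + \frac{\log{\left(3 \right)}}{3}$

Replace the exponent $\frac{4}{3}$ by a parameter $a$: let $I(a) = \int_{0}^{1} \frac{1 - s^{a}}{3 \log{\left(s \right)}} \, ds$.

Since $\dfrac{\partial}{\partial a}\,s^{a} = s^{a} \ln s$, the $\ln s$ in the denominator cancels and
$$\frac{dI}{da} = \int_{0}^{1} - \frac{1}{3} s^{a} \, ds = - \frac{1}{3} \left[\frac{s^{a+1}}{a+1}\right]_0^1 = - \frac{1}{3 a + 3}.$$

Integrating with respect to $a$ gives $I(a) = - \frac{\log{\left(a + 1 \right)}}{3} + C$.

At $a = 0$ the integrand is identically $0$, so $I(0) = 0$. The closed form gives $0$, hence $C = 0$.

Setting $a = \frac{4}{3}$:
$$I = - \frac{\log{\left(7 \right)}}{3} + \frac{\log{\left(3 \right)}}{3}.$$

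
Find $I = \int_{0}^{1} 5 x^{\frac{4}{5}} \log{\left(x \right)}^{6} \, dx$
$\frac{31250000}{531441}$

Consider the simpler parametrised integral
$$J(a) = \int_{0}^{1} 5 x^{a} \, dx = \frac{5}{a + 1}.$$

Differentiating under the integral sign brings down a factor of $\ln x$:
$$\frac{dJ}{da} = \int_{0}^{1} 5 x^{a} \log{\left(x \right)} \, dx = - \frac{5}{\left(a + 1\right)^{2}}.$$

Repeating $6$ times in total — each differentiation brings down another $\ln x$ — gives
$$\frac{d^{6}J}{da^{6}} = \int_{0}^{1} 5 x^{a} \log{\left(x \right)}^{6} \, dx = \frac{3600}{\left(a + 1\right)^{7}},$$
and the integrand here is exactly the target integrand, so $I = \frac{3600}{\left(a + 1\right)^{7}}$.

Setting $a = \frac{4}{5}$:
$$I = \frac{31250000}{531441}.$$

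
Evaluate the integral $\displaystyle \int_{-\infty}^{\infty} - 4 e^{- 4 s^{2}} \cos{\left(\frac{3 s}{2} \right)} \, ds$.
$- \frac{2 \sqrt{\pi}}{e^{\frac{9}{64}}}$

Let $b$ denote the cosine frequency and define $I(b) = \int_{-\infty}^{\infty} - 4 e^{- 4 s^{2}} \cos{\left(b s \right)} \, ds$.

Differentiating under the integral sign,
$$I'(b) = \int_{-\infty}^{\infty} 4 s e^{- 4 s^{2}} \sin{\left(b s \right)} \, ds.$$

Integrate $\int_{-\infty}^{\infty} s \sin(b s)\, e^{- 4 s^{2}}\, ds$ by parts with $u = \sin(b s)$ and $dv = s\, e^{- 4 s^{2}}\, ds$, giving $v = - \frac{e^{- 4 s^{2}}}{8}$. The boundary term vanishes and
$$\int_{-\infty}^{\infty} s \sin(b s)\, e^{- 4 s^{2}}\, ds = \frac{b}{8} \int_{-\infty}^{\infty} \cos(b s)\, e^{- 4 s^{2}}\, ds,$$
so $I'(b) = - \frac{b}{8}\, I(b)$.

This is a separable first-order ODE; solving with the initial condition $I(0) = \int_{-\infty}^{\infty} - 4 e^{- 4 s^{2}}\,ds = - 2 \sqrt{\pi}$ gives
$$I(b) = - 2 \sqrt{\pi} e^{- \frac{b^{2}}{16}}.$$

Setting $b = \frac{3}{2}$:
$$I = - \frac{2 \sqrt{\pi}}{e^{\frac{9}{64}}}.$$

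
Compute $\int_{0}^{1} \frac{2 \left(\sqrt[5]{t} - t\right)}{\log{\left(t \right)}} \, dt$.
$- \log{\left(\frac{25}{9} \right)}$

Consider the one-parameter family: let $I(a) = \int_{0}^{1} \frac{2 \left(\sqrt[5]{t} - t^{a}\right)}{\log{\left(t \right)}} \, dt$.

Since $\dfrac{\partial}{\partial a}\,t^{a} = t^{a} \ln t$, the $\ln t$ in the denominator cancels and
$$\frac{dI}{da} = \int_{0}^{1} -2 t^{a} \, dt = -2 \left[\frac{t^{a+1}}{a+1}\right]_0^1 = - \frac{2}{a + 1}.$$

Integrating with respect to $a$ gives $I(a) = - \log{\left(\frac{25 \left(a + 1\right)^{2}}{36} \right)} + C$.

At $a = \frac{1}{5}$ the integrand is identically $0$, so $I(\frac{1}{5}) = 0$. The closed form gives $0$, hence $C = 0$.

Setting $a = 1$:
$$I = - \log{\left(\frac{25}{9} \right)}.$$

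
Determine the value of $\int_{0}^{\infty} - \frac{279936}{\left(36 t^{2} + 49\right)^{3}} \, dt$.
$- \frac{8748 \pi}{16807}$

Start from the standard arctangent integral
$$J(a) = \int_{0}^{\infty} - \frac{6}{a^{2} + t^{2}} \, dt = - \frac{3 \pi}{a}.$$

Differentiating under the integral sign with respect to $a$,
$$\frac{dJ}{da} = \int_{0}^{\infty} \frac{12 a}{\left(a^{2} + t^{2}\right)^{2}} \, dt = \frac{3 \pi}{a^{2}},$$
so $\int_{0}^{\infty} - \frac{6}{\left(a^{2} + t^{2}\right)^{2}} \, dt = - \frac{3 \pi}{2 a^{3}}$.

Repeating — each differentiation of $1/(t^2+a^2)^j$ produces $-2ja/(t^2+a^2)^{j+1}$ — and dividing through by $-2ja$ at each step yields, after $2$ differentiations in total,
$$\int_{0}^{\infty} - \frac{6}{\left(a^{2} + t^{2}\right)^{3}} \, dt = - \frac{9 \pi}{8 a^{5}}.$$

Setting $a = \frac{7}{6}$:
$$I = - \frac{8748 \pi}{16807}.$$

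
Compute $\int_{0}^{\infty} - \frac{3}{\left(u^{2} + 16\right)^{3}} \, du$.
$- \frac{9 \pi}{16384}$

Start from the standard arctangent integral
$$J(a) = \int_{0}^{\infty} - \frac{3}{a^{2} + u^{2}} \, du = - \frac{3 \pi}{2 a}.$$

Differentiating under the integral sign with respect to $a$,
$$\frac{dJ}{da} = \int_{0}^{\infty} \frac{6 a}{\left(a^{2} + u^{2}\right)^{2}} \, du = \frac{3 \pi}{2 a^{2}},$$
so $\int_{0}^{\infty} - \frac{3}{\left(a^{2} + u^{2}\right)^{2}} \, du = - \frac{3 \pi}{4 a^{3}}$.

Repeating — each differentiation of $1/(u^2+a^2)^j$ produces $-2ja/(u^2+a^2)^{j+1}$ — and dividing through by $-2ja$ at each step yields, after $2$ differentiations in total,
$$\int_{0}^{\infty} - \frac{3}{\left(a^{2} + u^{2}\right)^{3}} \, du = - \frac{9 \pi}{16 a^{5}}.$$

Setting $a = 4$:
$$I = - \frac{9 \pi}{16384}.$$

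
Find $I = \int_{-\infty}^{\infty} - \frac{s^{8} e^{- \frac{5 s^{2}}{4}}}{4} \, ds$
$- \frac{168 \sqrt{5} \sqrt{\pi}}{625}$

Begin with the known integral
$$J(a) = \int_{-\infty}^{\infty} - \frac{e^{- a s^{2}}}{4} \, ds = - \frac{\sqrt{\pi}}{4 \sqrt{a}}.$$

Differentiating under the integral sign brings down a factor of $(-s^2)$:
$$\frac{dJ}{da} = \int_{-\infty}^{\infty} \frac{s^{2} e^{- a s^{2}}}{4} \, ds = \frac{\sqrt{\pi}}{8 a^{\frac{3}{2}}}.$$

Repeating $4$ times in total — each differentiation brings down another $(-s^2)$ — gives
$$\frac{d^{4}J}{da^{4}} = \int_{-\infty}^{\infty} - \frac{s^{8} e^{- a s^{2}}}{4} \, ds = - \frac{105 \sqrt{\pi}}{64 a^{\frac{9}{2}}},$$
and the integrand here is exactly the target integrand, so $I = - \frac{105 \sqrt{\pi}}{64 a^{\frac{9}{2}}}$.

Setting $a = \frac{5}{4}$:
$$I = - \frac{168 \sqrt{5} \sqrt{\pi}}{625}.$$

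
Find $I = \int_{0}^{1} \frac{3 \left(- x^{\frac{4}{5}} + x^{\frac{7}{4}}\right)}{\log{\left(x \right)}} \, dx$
$\log{\left(\frac{166375}{46656} \right)}$

Consider the one-parameter family: let $I(a) = \int_{0}^{1} \frac{3 \left(- x^{\frac{4}{5}} + x^{a}\right)}{\log{\left(x \right)}} \, dx$.

Since $\dfrac{\partial}{\partial a}\,x^{a} = x^{a} \ln x$, the $\ln x$ in the denominator cancels and
$$\frac{dI}{da} = \int_{0}^{1} 3 x^{a} \, dx = 3 \left[\frac{x^{a+1}}{a+1}\right]_0^1 = \frac{3}{a + 1}.$$

Integrating with respect to $a$ gives $I(a) = \log{\left(\frac{125 \left(a + 1\right)^{3}}{729} \right)} + C$.

At $a = \frac{4}{5}$ the integrand is identically $0$, so $I(\frac{4}{5}) = 0$. The closed form gives $0$, hence $C = 0$.

Setting $a = \frac{7}{4}$:
$$I = \log{\left(\frac{166375}{46656} \right)}.$$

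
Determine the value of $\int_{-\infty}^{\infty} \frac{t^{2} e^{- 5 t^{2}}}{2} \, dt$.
$\frac{\sqrt{5} \sqrt{\pi}}{100}$

Start from the elementary integral
$$J(a) = \int_{-\infty}^{\infty} \frac{e^{- a t^{2}}}{2} \, dt = \frac{\sqrt{\pi}}{2 \sqrt{a}}.$$

Differentiating under the integral sign brings down a factor of $(-t^2)$:
$$\frac{dJ}{da} = \int_{-\infty}^{\infty} - \frac{t^{2} e^{- a t^{2}}}{2} \, dt = - \frac{\sqrt{\pi}}{4 a^{\frac{3}{2}}}.$$

The integral on the left is $-I$, so $I = \frac{\sqrt{\pi}}{4 a^{\frac{3}{2}}}$.

Setting $a = 5$:
$$I = \frac{\sqrt{5} \sqrt{\pi}}{100}.$$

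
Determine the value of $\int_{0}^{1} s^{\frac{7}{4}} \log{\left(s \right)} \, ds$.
$- \frac{16}{121}$

Start from the elementary integral
$$J(a) = \int_{0}^{1} s^{a} \, ds = \frac{1}{a + 1}.$$

Differentiating under the integral sign brings down a factor of $\ln s$:
$$\frac{dJ}{da} = \int_{0}^{1} s^{a} \log{\left(s \right)} \, ds = - \frac{1}{\left(a + 1\right)^{2}}.$$

The integral on the left is $I$, so $I = - \frac{1}{\left(a + 1\right)^{2}}$.

Setting $a = \frac{7}{4}$:
$$I = - \frac{16}{121}.$$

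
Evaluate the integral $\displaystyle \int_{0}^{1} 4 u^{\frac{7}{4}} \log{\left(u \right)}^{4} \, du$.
$\frac{98304}{161051}$

Begin with the known integral
$$J(a) = \int_{0}^{1} 4 u^{a} \, du = \frac{4}{a + 1}.$$

Differentiating under the integral sign brings down a factor of $\ln u$:
$$\frac{dJ}{da} = \int_{0}^{1} 4 u^{a} \log{\left(u \right)} \, du = - \frac{4}{\left(a + 1\right)^{2}}.$$

Repeating $4$ times in total — each differentiation brings down another $\ln u$ — gives
$$\frac{d^{4}J}{da^{4}} = \int_{0}^{1} 4 u^{a} \log{\left(u \right)}^{4} \, du = \frac{96}{\left(a + 1\right)^{5}},$$
and the integrand here is exactly the target integrand, so $I = \frac{96}{\left(a + 1\right)^{5}}$.

Setting $a = \frac{7}{4}$:
$$I = \frac{98304}{161051}.$$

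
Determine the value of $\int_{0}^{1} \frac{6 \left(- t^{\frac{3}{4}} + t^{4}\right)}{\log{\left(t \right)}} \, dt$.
$\log{\left(\frac{64000000}{117649} \right)}$

Introduce a parameter $a$ in the exponent: let $I(a) = \int_{0}^{1} \frac{6 \left(- t^{\frac{3}{4}} + t^{a}\right)}{\log{\left(t \right)}} \, dt$.

Since $\dfrac{\partial}{\partial a}\,t^{a} = t^{a} \ln t$, the $\ln t$ in the denominator cancels and
$$\frac{dI}{da} = \int_{0}^{1} 6 t^{a} \, dt = 6 \left[\frac{t^{a+1}}{a+1}\right]_0^1 = \frac{6}{a + 1}.$$

Integrating with respect to $a$ gives $I(a) = \log{\left(\frac{4096 \left(a + 1\right)^{6}}{117649} \right)} + C$.

At $a = \frac{3}{4}$ the integrand is identically $0$, so $I(\frac{3}{4}) = 0$. The closed form gives $0$, hence $C = 0$.

Setting $a = 4$:
$$I = \log{\left(\frac{64000000}{117649} \right)}.$$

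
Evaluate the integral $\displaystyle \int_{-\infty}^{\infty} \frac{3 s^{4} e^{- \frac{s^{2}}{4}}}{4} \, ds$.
$18 \sqrt{\pi}$

Start from the elementary integral
$$J(a) = \int_{-\infty}^{\infty} \frac{3 e^{- a s^{2}}}{4} \, ds = \frac{3 \sqrt{\pi}}{4 \sqrt{a}}.$$

Differentiating under the integral sign brings down a factor of $(-s^2)$:
$$\frac{dJ}{da} = \int_{-\infty}^{\infty} - \frac{3 s^{2} e^{- a s^{2}}}{4} \, ds = - \frac{3 \sqrt{\pi}}{8 a^{\frac{3}{2}}}.$$

Repeating twice in total — each differentiation brings down another $(-s^2)$ — gives
$$\frac{d^{2}J}{da^{2}} = \int_{-\infty}^{\infty} \frac{3 s^{4} e^{- a s^{2}}}{4} \, ds = \frac{9 \sqrt{\pi}}{16 a^{\frac{5}{2}}},$$
and the integrand here is exactly the target integrand, so $I = \frac{9 \sqrt{\pi}}{16 a^{\frac{5}{2}}}$.

Setting $a = \frac{1}{4}$:
$$I = 18 \sqrt{\pi}.$$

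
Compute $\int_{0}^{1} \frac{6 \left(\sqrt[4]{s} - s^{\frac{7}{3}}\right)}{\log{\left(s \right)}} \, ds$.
$\log{\left(\frac{729}{262144} \right)}$

Replace the exponent $\frac{1}{4}$ by a parameter $a$: let $I(a) = \int_{0}^{1} \frac{6 \left(- s^{\frac{7}{3}} + s^{a}\right)}{\log{\left(s \right)}} \, ds$.

Since $\dfrac{\partial}{\partial a}\,s^{a} = s^{a} \ln s$, the $\ln s$ in the denominator cancels and
$$\frac{dI}{da} = \int_{0}^{1} 6 s^{a} \, ds = 6 \left[\frac{s^{a+1}}{a+1}\right]_0^1 = \frac{6}{a + 1}.$$

Integrating with respect to $a$ gives $I(a) = \log{\left(\frac{729 \left(a + 1\right)^{6}}{1000000} \right)} + C$.

At $a = \frac{7}{3}$ the integrand is identically $0$, so $I(\frac{7}{3}) = 0$. The closed form gives $0$, hence $C = 0$.

Setting $a = \frac{1}{4}$:
$$I = \log{\left(\frac{729}{262144} \right)}.$$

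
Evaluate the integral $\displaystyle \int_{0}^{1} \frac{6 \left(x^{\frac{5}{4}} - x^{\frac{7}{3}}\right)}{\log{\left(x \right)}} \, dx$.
$\log{\left(\frac{387420489}{4096000000} \right)}$

Introduce a parameter $a$ in the exponent: let $I(a) = \int_{0}^{1} \frac{6 \left(- x^{\frac{7}{3}} + x^{a}\right)}{\log{\left(x \right)}} \, dx$.

Since $\dfrac{\partial}{\partial a}\,x^{a} = x^{a} \ln x$, the $\ln x$ in the denominator cancels and
$$\frac{dI}{da} = \int_{0}^{1} 6 x^{a} \, dx = 6 \left[\frac{x^{a+1}}{a+1}\right]_0^1 = \frac{6}{a + 1}.$$

Integrating with respect to $a$ gives $I(a) = \log{\left(\frac{729 \left(a + 1\right)^{6}}{1000000} \right)} + C$.

At $a = \frac{7}{3}$ the integrand is identically $0$, so $I(\frac{7}{3}) = 0$. The closed form gives $0$, hence $C = 0$.

Setting $a = \frac{5}{4}$:
$$I = \log{\left(\frac{387420489}{4096000000} \right)}.$$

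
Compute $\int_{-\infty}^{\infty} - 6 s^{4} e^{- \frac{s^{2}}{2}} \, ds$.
$- 18 \sqrt{2} \sqrt{\pi}$

Start from the elementary integral
$$J(a) = \int_{-\infty}^{\infty} - 6 e^{- a s^{2}} \, ds = - \frac{6 \sqrt{\pi}}{\sqrt{a}}.$$

Differentiating under the integral sign brings down a factor of $(-s^2)$:
$$\frac{dJ}{da} = \int_{-\infty}^{\infty} 6 s^{2} e^{- a s^{2}} \, ds = \frac{3 \sqrt{\pi}}{a^{\frac{3}{2}}}.$$

Repeating twice in total — each differentiation brings down another $(-s^2)$ — gives
$$\frac{d^{2}J}{da^{2}} = \int_{-\infty}^{\infty} - 6 s^{4} e^{- a s^{2}} \, ds = - \frac{9 \sqrt{\pi}}{2 a^{\frac{5}{2}}},$$
and the integrand here is exactly the target integrand, so $I = - \frac{9 \sqrt{\pi}}{2 a^{\frac{5}{2}}}$.

Setting $a = \frac{1}{2}$:
$$I = - 18 \sqrt{2} \sqrt{\pi}.$$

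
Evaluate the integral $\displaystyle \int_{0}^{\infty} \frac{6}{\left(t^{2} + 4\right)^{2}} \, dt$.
$\frac{3 \pi}{16}$

Start from the standard arctangent integral
$$J(a) = \int_{0}^{\infty} \frac{6}{a^{2} + t^{2}} \, dt = \frac{3 \pi}{a}.$$

Differentiating under the integral sign with respect to $a$,
$$\frac{dJ}{da} = \int_{0}^{\infty} - \frac{12 a}{\left(a^{2} + t^{2}\right)^{2}} \, dt = - \frac{3 \pi}{a^{2}},$$
so $\int_{0}^{\infty} \frac{6}{\left(a^{2} + t^{2}\right)^{2}} \, dt = \frac{3 \pi}{2 a^{3}}$.

Setting $a = 2$:
$$I = \frac{3 \pi}{16}.$$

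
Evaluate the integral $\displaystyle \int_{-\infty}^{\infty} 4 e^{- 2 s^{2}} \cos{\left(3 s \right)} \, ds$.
$\frac{2 \sqrt{2} \sqrt{\pi}}{e^{\frac{9}{8}}}$

Treat the cosine frequency as a parameter and define $I(b) = \int_{-\infty}^{\infty} 4 e^{- 2 s^{2}} \cos{\left(b s \right)} \, ds$.

Differentiating under the integral sign,
$$I'(b) = \int_{-\infty}^{\infty} - 4 s e^{- 2 s^{2}} \sin{\left(b s \right)} \, ds.$$

Integrate $\int_{-\infty}^{\infty} s \sin(b s)\, e^{- 2 s^{2}}\, ds$ by parts with $u = \sin(b s)$ and $dv = s\, e^{- 2 s^{2}}\, ds$, giving $v = - \frac{e^{- 2 s^{2}}}{4}$. The boundary term vanishes and
$$\int_{-\infty}^{\infty} s \sin(b s)\, e^{- 2 s^{2}}\, ds = \frac{b}{4} \int_{-\infty}^{\infty} \cos(b s)\, e^{- 2 s^{2}}\, ds,$$
so $I'(b) = - \frac{b}{4}\, I(b)$.

This is a separable first-order ODE; solving with the initial condition $I(0) = \int_{-\infty}^{\infty} 4 e^{- 2 s^{2}}\,ds = 2 \sqrt{2} \sqrt{\pi}$ gives
$$I(b) = 2 \sqrt{2} \sqrt{\pi} e^{- \frac{b^{2}}{8}}.$$

Setting $b = 3$:
$$I = \frac{2 \sqrt{2} \sqrt{\pi}}{e^{\frac{9}{8}}}.$$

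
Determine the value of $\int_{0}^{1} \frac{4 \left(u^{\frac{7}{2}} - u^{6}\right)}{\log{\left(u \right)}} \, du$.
$\log{\left(\frac{6561}{38416} \right)}$

Introduce a parameter $a$ in the exponent: let $I(a) = \int_{0}^{1} \frac{4 \left(- u^{6} + u^{a}\right)}{\log{\left(u \right)}} \, du$.

Since $\dfrac{\partial}{\partial a}\,u^{a} = u^{a} \ln u$, the $\ln u$ in the denominator cancels and
$$\frac{dI}{da} = \int_{0}^{1} 4 u^{a} \, du = 4 \left[\frac{u^{a+1}}{a+1}\right]_0^1 = \frac{4}{a + 1}.$$

Integrating with respect to $a$ gives $I(a) = \log{\left(\frac{\left(a + 1\right)^{4}}{2401} \right)} + C$.

At $a = 6$ the integrand is identically $0$, so $I(6) = 0$. The closed form gives $0$, hence $C = 0$.

Setting $a = \frac{7}{2}$:
$$I = \log{\left(\frac{6561}{38416} \right)}.$$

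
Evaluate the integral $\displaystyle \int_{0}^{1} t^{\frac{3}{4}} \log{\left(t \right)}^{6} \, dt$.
$\frac{11796480}{823543}$

Consider the simpler parametrised integral
$$J(a) = \int_{0}^{1} t^{a} \, dt = \frac{1}{a + 1}.$$

Differentiating under the integral sign brings down a factor of $\ln t$:
$$\frac{dJ}{da} = \int_{0}^{1} t^{a} \log{\left(t \right)} \, dt = - \frac{1}{\left(a + 1\right)^{2}}.$$

Repeating $6$ times in total — each differentiation brings down another $\ln t$ — gives
$$\frac{d^{6}J}{da^{6}} = \int_{0}^{1} t^{a} \log{\left(t \right)}^{6} \, dt = \frac{720}{\left(a + 1\right)^{7}},$$
and the integrand here is exactly the target integrand, so $I = \frac{720}{\left(a + 1\right)^{7}}$.

Setting $a = \frac{3}{4}$:
$$I = \frac{11796480}{823543}.$$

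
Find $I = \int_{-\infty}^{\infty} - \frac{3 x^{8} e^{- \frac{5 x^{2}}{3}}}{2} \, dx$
$- \frac{5103 \sqrt{15} \sqrt{\pi}}{20000}$

Start from the elementary integral
$$J(a) = \int_{-\infty}^{\infty} - \frac{3 e^{- a x^{2}}}{2} \, dx = - \frac{3 \sqrt{\pi}}{2 \sqrt{a}}.$$

Differentiating under the integral sign brings down a factor of $(-x^2)$:
$$\frac{dJ}{da} = \int_{-\infty}^{\infty} \frac{3 x^{2} e^{- a x^{2}}}{2} \, dx = \frac{3 \sqrt{\pi}}{4 a^{\frac{3}{2}}}.$$

Repeating $4$ times in total — each differentiation brings down another $(-x^2)$ — gives
$$\frac{d^{4}J}{da^{4}} = \int_{-\infty}^{\infty} - \frac{3 x^{8} e^{- a x^{2}}}{2} \, dx = - \frac{315 \sqrt{\pi}}{32 a^{\frac{9}{2}}},$$
and the integrand here is exactly the target integrand, so $I = - \frac{315 \sqrt{\pi}}{32 a^{\frac{9}{2}}}$.

Setting $a = \frac{5}{3}$:
$$I = - \frac{5103 \sqrt{15} \sqrt{\pi}}{20000}.$$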